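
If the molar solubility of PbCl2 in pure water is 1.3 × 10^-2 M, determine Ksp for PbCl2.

PbCl2(s) ⇌ Pb^2+ + 2 Cl^-
If s mol/L of PbCl2 dissolves, [Pb^2+] = s and [Cl^-] = 2s.
Ksp = [Pb^2+][Cl^-]^2
So Ksp = s × (2s)^2 = 4s^3
Ksp = 4 × (1.3 × 10^-2)^3 = 8.8 × 10^-6

Ksp ≈ 8.8 x 10^-6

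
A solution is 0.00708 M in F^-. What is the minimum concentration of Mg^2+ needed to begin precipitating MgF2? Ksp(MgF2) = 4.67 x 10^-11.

MgF2(s) <=> Mg^2+ + 2 F^-
Ksp = [Mg^2+][F^-]^2
Precipitation begins when Q = Ksp. With [F^-] = 0.00708 M:
4.67 x 10^-11 = (0.00708)^2 × [Mg^2+]
[Mg^2+] = (4.67 x 10^-11 / 5.013 × 10^-5) = 9.32 × 10^-7 M

9.32e-7 M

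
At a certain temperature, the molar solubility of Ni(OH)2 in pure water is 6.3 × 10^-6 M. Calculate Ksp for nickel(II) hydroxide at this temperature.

Ni(OH)2(s) ⇌ Ni^2+ + 2 OH^-
If s mol/L of Ni(OH)2 dissolves, [Ni^2+] = s and [OH^-] = 2s.
Ksp = [Ni^2+][OH^-]^2
Ksp = s(2s)^2 = 4s^3
With s = 6.3 × 10^-6: Ksp = 1.0 × 10^-15

1.0 × 10^-15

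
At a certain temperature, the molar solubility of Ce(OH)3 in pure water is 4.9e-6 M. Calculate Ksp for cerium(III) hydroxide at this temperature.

Ksp ≈ 1.6e-20

Ce(OH)3(s) <=> Ce^3+(aq) + 3 OH^-(aq)
For each mole of Ce(OH)3 that dissolves: [Ce^3+] = s, [OH^-] = 3s.
Ksp = [Ce^3+][OH^-]^3
Substituting: Ksp = s(3s)^3 = 27s^4
With s = 4.9 x 10^-6: Ksp = 1.6 x 10^-20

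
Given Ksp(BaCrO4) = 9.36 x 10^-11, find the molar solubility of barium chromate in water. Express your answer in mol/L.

BaCrO4(s) ⇌ Ba^2+ + CrO4^2-
Ksp = [Ba^2+][CrO4^2-]
For each mole of BaCrO4 that dissolves: [Ba^2+] = s, [CrO4^2-] = s.
Ksp = (s)(s) = s^2
s = √(9.36 x 10^-11) = 9.67 x 10^-6 M

s = 9.67e-6 M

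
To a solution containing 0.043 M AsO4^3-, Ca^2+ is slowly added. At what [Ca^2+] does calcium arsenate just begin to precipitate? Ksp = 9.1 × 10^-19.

[Ca^2+] = 7.9e-6 M

Ca3(AsO4)2(s) <=> 3 Ca^2+(aq) + 2 AsO4^3-(aq)
Ksp = [Ca^2+]^3[AsO4^3-]^2
Precipitation begins when Q = Ksp. With [AsO4^3-] = 0.043 M:
9.1 × 10^-19 = (0.043)^2 × [Ca^2+]^3
[Ca^2+] = (9.1 × 10^-19 / 1.85 x 10^-3)^(1/3) = 7.9 × 10^-6 M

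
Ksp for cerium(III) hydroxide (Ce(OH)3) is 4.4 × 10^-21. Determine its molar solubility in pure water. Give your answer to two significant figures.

s = 3.6 x 10^-6 M

Ce(OH)3(s) ⇌ Ce^3+ + 3 OH^-
Ksp = [Ce^3+][OH^-]^3
If s mol/L of Ce(OH)3 dissolves, [Ce^3+] = s and [OH^-] = 3s.
Substituting: Ksp = s(3s)^3 = 27s^4
Solving, s = (4.4 × 10^-21/27)^(1/4) = 3.6 × 10^-6 M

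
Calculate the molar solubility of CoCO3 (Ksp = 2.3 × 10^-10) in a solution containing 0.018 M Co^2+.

1.3e-8 M

CoCO3(s) <=> Co^2+(aq) + CO3^2-(aq)
Ksp = [Co^2+][CO3^2-]
Let s be the molar solubility in this solution. [Co^2+] = 0.018 + s ≈ 0.018, [CO3^2-] = s (common-ion effect: Co^2+ is already 0.018 M).
Ksp ≈ 0.018 × s
s = 1.3 x 10^-8 M
Check: s = 1.3 × 10^-8 ≪ 0.018, so the approximation is valid.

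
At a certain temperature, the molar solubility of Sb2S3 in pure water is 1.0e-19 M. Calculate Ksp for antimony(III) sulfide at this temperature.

Sb2S3(s) <=> 2 Sb^3+(aq) + 3 S^2-(aq)
With molar solubility s: [Sb^3+] = 2s, [S^2-] = 3s.
Ksp = [Sb^3+]^2[S^2-]^3
Ksp = (2s)^2(3s)^3 = 108s^5
With s = 1.0 x 10^-19: Ksp = 1.1 x 10^-93

Ksp = 1.1 × 10^-93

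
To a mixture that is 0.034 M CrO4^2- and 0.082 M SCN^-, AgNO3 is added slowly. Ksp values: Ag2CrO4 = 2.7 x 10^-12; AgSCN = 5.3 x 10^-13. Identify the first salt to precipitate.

Precipitation of each salt starts when its ion product equals its Ksp.
For Ag2CrO4: 2.7 x 10^-12 = 0.034 × [Ag^+]^2  ⇒  [Ag^+] = 8.9 × 10^-6 M.
For AgSCN: 5.3 x 10^-13 = 0.082 × [Ag^+]  ⇒  [Ag^+] = 6.5 x 10^-12 M.
The salt with the lower threshold [Ag^+] precipitates first: AgSCN.

AgSCN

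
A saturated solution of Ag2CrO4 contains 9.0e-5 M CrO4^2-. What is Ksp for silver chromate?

2.9e-12

Ag2CrO4(s) ⇌ 2 Ag^+ + CrO4^2-
Stoichiometry gives [Ag^+] = (2/1)[CrO4^2-] = 1.80 x 10^-4 M.
Ksp = [Ag^+]^2[CrO4^2-]
Ksp = (1.80 × 10^-4)^2 × 9.0 × 10^-5 = 2.9 × 10^-12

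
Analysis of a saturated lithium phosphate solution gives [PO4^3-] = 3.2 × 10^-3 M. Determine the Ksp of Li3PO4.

Ksp = 2.8 × 10^-9

Li3PO4(s) ⇌ 3 Li^+ + PO4^3-
Stoichiometry gives [Li^+] = (3/1)[PO4^3-] = 9.60 × 10^-3 M.
Ksp = [Li^+]^3[PO4^3-]
Ksp = (9.60 x 10^-3)^3 × 3.2 × 10^-3 = 2.8 × 10^-9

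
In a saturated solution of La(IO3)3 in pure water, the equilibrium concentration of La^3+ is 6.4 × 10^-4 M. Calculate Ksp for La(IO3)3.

La(IO3)3(s) <=> La^3+(aq) + 3 IO3^-(aq)
Stoichiometry gives [IO3^-] = (3/1)[La^3+] = 1.92 × 10^-3 M.
Ksp = [La^3+][IO3^-]^3
Ksp = 6.4 × 10^-4 × (1.92 × 10^-3)^3 = 4.5 × 10^-12

Ksp = 4.5 × 10^-12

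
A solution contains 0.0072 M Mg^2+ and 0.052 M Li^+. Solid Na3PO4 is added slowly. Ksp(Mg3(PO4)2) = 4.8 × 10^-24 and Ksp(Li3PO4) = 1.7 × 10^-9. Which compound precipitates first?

Each salt begins to precipitate when Q = Ksp, i.e. when [PO4^3-] reaches its threshold.
For Mg3(PO4)2: 4.8 × 10^-24 = (0.0072)^3 × [PO4^3-]^2  ⇒  [PO4^3-] = 3.6 x 10^-9 M.
For Li3PO4: 1.7 × 10^-9 = (0.052)^3 × [PO4^3-]  ⇒  [PO4^3-] = 1.2 x 10^-5 M.
The salt with the lower threshold [PO4^3-] precipitates first: Mg3(PO4)2.

Mg3(PO4)2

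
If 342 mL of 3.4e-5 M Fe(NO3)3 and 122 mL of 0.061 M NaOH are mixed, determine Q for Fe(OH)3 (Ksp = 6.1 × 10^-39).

Total volume = 342 + 122 = 464 mL.
[Fe^3+] = 3.4 x 10^-5 × (342/464) = 2.51 × 10^-5 M
[OH^-] = 6.1 × 10^-2 × (122/464) = 1.60 × 10^-2 M
Fe(OH)3(s) ⇌ Fe^3+(aq) + 3 OH^-(aq), so Q = [Fe^3+][OH^-]^3
Q = (2.51 × 10^-5)(1.60 x 10^-2)^3 = 1.0 x 10^-10
Q > Ksp, so Fe(OH)3 will precipitate.

Q ≈ 1.0e-10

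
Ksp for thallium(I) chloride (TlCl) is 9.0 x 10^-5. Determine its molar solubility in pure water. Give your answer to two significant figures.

s ≈ 9.5 × 10^-3 M

TlCl(s) <=> Tl^+(aq) + Cl^-(aq)
Ksp = [Tl^+][Cl^-]
If s mol/L of TlCl dissolves, [Tl^+] = s and [Cl^-] = s.
Ksp = s^2
s = (9.0 x 10^-5)^(1/2) = 9.5 × 10^-3 M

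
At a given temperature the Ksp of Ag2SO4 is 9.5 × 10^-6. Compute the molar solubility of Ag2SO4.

s = 0.013 M

Ag2SO4(s) <=> 2 Ag^+ + SO4^2-
Ksp = [Ag^+]^2[SO4^2-]
Let s = molar solubility. Then [Ag^+] = 2s and [SO4^2-] = s.
So Ksp = (2s)^2 × s = 4s^3
Solving, s = (9.5 × 10^-6/4)^(1/3) = 1.3 x 10^-2 M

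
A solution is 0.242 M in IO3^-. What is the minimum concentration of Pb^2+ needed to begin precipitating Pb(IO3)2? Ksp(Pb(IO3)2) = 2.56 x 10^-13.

Pb(IO3)2(s) <=> Pb^2+(aq) + 2 IO3^-(aq)
Ksp = [Pb^2+][IO3^-]^2
Precipitation begins when Q = Ksp. With [IO3^-] = 0.242 M:
2.56 x 10^-13 = (0.242)^2 × [Pb^2+]
[Pb^2+] = (2.56 x 10^-13 / 5.856 × 10^-2) = 4.37 × 10^-12 M

[Pb^2+] ≈ 4.37 x 10^-12 M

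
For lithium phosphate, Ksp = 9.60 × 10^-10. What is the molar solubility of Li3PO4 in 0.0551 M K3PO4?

s ≈ 8.64 × 10^-4 M

Li3PO4(s) ⇌ 3 Li^+ + PO4^3-
Ksp = [Li^+]^3[PO4^3-]
Let s be the molar solubility in this solution. [Li^+] = 3s, [PO4^3-] = 0.0551 + s ≈ 0.0551 (Ksp is small, so little additional dissolves).
Ksp ≈ (3s)^3 × 0.0551
s = 8.64 × 10^-4 M
Check: s = 8.6 x 10^-4 ≪ 0.0551, so the approximation is valid.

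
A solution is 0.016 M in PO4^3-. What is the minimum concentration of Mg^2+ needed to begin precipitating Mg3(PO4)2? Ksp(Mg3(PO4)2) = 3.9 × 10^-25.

[Mg^2+] ≈ 1.2 × 10^-7 M

Mg3(PO4)2(s) ⇌ 3 Mg^2+ + 2 PO4^3-
Ksp = [Mg^2+]^3[PO4^3-]^2
Precipitation begins when Q = Ksp. With [PO4^3-] = 0.016 M:
3.9 × 10^-25 = (0.016)^2 × [Mg^2+]^3
[Mg^2+] = (3.9 × 10^-25 / 2.56 × 10^-4)^(1/3) = 1.2 × 10^-7 M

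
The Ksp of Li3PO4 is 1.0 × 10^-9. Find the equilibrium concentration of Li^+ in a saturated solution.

[Li^+] ≈ 7.4e-3 M

Li3PO4(s) <=> 3 Li^+(aq) + PO4^3-(aq)
Ksp = [Li^+]^3[PO4^3-]
Let s = molar solubility. Then [Li^+] = 3s and [PO4^3-] = s.
Ksp = (3s)^3s = 27s^4
s^4 = 1.0 × 10^-9 / 27, so s = 2.47 × 10^-3 M
[Li^+] = 3s = 7.4 × 10^-3 M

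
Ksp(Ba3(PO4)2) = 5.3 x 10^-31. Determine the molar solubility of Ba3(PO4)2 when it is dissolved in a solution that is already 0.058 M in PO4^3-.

Ba3(PO4)2(s) ⇌ 3 Ba^2+ + 2 PO4^3-
Ksp = [Ba^2+]^3[PO4^3-]^2
Let s = moles of Ba3(PO4)2 that dissolve per litre. [Ba^2+] = 3s, [PO4^3-] = 0.058 + 2s ≈ 0.058 (common-ion effect: PO4^3- is already 0.058 M).
Ksp ≈ (3s)^3 × (0.058)^2
s = 1.8 × 10^-10 M
Check: 2s = 3.6 × 10^-10 ≪ 0.058, so the approximation is valid.

s ≈ 1.8e-10 M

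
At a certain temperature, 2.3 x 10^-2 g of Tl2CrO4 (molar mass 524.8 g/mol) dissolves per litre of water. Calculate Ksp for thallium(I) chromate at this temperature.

Molar solubility s = (2.3 x 10^-2 g/L) / (524.8 g/mol) = 4.38 × 10^-5 M.
Tl2CrO4(s) ⇌ 2 Tl^+(aq) + CrO4^2-(aq)
For each mole of Tl2CrO4 that dissolves: [Tl^+] = 2s, [CrO4^2-] = s.
Ksp = [Tl^+]^2[CrO4^2-]
Substituting: Ksp = (2s)^2s = 4s^3
With s = 4.38 x 10^-5: Ksp = 3.4 × 10^-13

Ksp ≈ 3.4 x 10^-13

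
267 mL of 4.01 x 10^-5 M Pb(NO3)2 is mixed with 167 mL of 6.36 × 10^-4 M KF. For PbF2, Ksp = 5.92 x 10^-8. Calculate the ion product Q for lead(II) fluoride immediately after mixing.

Q = 1.48 × 10^-12

Total volume = 267 + 167 = 434 mL.
[Pb^2+] = 4.01 x 10^-5 × (267/434) = 2.467 x 10^-5 M
[F^-] = 6.36 × 10^-4 × (167/434) = 2.447 × 10^-4 M
PbF2(s) ⇌ Pb^2+(aq) + 2 F^-(aq), so Q = [Pb^2+][F^-]^2
Q = (2.467 × 10^-5)(2.447 x 10^-4)^2 = 1.48 × 10^-12
Q < Ksp, so no precipitate of PbF2 forms.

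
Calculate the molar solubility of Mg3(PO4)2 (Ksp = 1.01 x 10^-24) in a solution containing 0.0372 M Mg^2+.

Mg3(PO4)2(s) ⇌ 3 Mg^2+ + 2 PO4^3-
Ksp = [Mg^2+]^3[PO4^3-]^2
Let s be the molar solubility in this solution. [Mg^2+] = 0.0372 + 3s ≈ 0.0372, [PO4^3-] = 2s (common-ion effect: Mg^2+ is already 0.0372 M).
Ksp ≈ (0.0372)^3 × (2s)^2
s = 7.00 x 10^-11 M
Check: 3s = 2.1 × 10^-10 ≪ 0.0372, so the approximation is valid.

7.00e-11 M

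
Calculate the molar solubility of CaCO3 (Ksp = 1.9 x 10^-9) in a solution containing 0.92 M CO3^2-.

CaCO3(s) ⇌ Ca^2+(aq) + CO3^2-(aq)
Ksp = [Ca^2+][CO3^2-]
Let s be the molar solubility in this solution. [Ca^2+] = s, [CO3^2-] = 0.92 + s ≈ 0.92 (since the CO3^2- already present dominates).
Ksp ≈ s × 0.92
s = 2.1 × 10^-9 M
Check: s = 2.1 × 10^-9 ≪ 0.92, so the approximation is valid.

s ≈ 2.1 × 10^-9 M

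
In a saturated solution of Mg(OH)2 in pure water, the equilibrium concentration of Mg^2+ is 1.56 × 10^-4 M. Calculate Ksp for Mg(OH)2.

1.52 × 10^-11

Mg(OH)2(s) ⇌ Mg^2+(aq) + 2 OH^-(aq)
Stoichiometry gives [OH^-] = (2/1)[Mg^2+] = 3.120 × 10^-4 M.
Ksp = [Mg^2+][OH^-]^2
Ksp = 1.56 × 10^-4 × (3.120 x 10^-4)^2 = 1.52 × 10^-11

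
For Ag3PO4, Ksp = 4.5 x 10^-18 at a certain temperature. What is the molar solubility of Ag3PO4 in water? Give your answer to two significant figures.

s = 2.0e-5 M

Ag3PO4(s) <=> 3 Ag^+(aq) + PO4^3-(aq)
Ksp = [Ag^+]^3[PO4^3-]
For each mole of Ag3PO4 that dissolves: [Ag^+] = 3s, [PO4^3-] = s.
So Ksp = (3s)^3 × s = 27s^4
s^4 = 4.5 x 10^-18 / 27, so s = 2.0 × 10^-5 M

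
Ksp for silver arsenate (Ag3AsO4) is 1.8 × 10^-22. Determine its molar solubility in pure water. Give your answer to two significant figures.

Ag3AsO4(s) <=> 3 Ag^+(aq) + AsO4^3-(aq)
Ksp = [Ag^+]^3[AsO4^3-]
For each mole of Ag3AsO4 that dissolves: [Ag^+] = 3s, [AsO4^3-] = s.
Substituting: Ksp = (3s)^3s = 27s^4
Solving, s = (1.8 × 10^-22/27)^(1/4) = 1.6 × 10^-6 M

s ≈ 1.6e-6 M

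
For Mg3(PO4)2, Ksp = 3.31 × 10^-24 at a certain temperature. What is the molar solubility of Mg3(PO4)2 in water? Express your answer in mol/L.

Mg3(PO4)2(s) <=> 3 Mg^2+ + 2 PO4^3-
Ksp = [Mg^2+]^3[PO4^3-]^2
If s mol/L of Mg3(PO4)2 dissolves, [Mg^2+] = 3s and [PO4^3-] = 2s.
Ksp = (3s)^3(2s)^2 = 108s^5
Solving, s = (3.31 × 10^-24/108)^(1/5) = 7.89 × 10^-6 M

7.89 × 10^-6 M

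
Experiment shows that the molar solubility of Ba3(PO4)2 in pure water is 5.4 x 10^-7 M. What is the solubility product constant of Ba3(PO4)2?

Ksp = 5.0 x 10^-30

Ba3(PO4)2(s) <=> 3 Ba^2+ + 2 PO4^3-
For each mole of Ba3(PO4)2 that dissolves: [Ba^2+] = 3s, [PO4^3-] = 2s.
Ksp = [Ba^2+]^3[PO4^3-]^2
Substituting: Ksp = (3s)^3(2s)^2 = 108s^5
Ksp = 108 × (5.4 x 10^-7)^5 = 5.0 × 10^-30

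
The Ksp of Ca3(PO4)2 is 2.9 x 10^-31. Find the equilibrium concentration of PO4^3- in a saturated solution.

Ca3(PO4)2(s) ⇌ 3 Ca^2+ + 2 PO4^3-
Ksp = [Ca^2+]^3[PO4^3-]^2
If s mol/L of Ca3(PO4)2 dissolves, [Ca^2+] = 3s and [PO4^3-] = 2s.
Ksp = (3s)^3(2s)^2 = 108s^5
s = (2.9 x 10^-31 / 108)^(1/5) = 3.06 × 10^-7 M
[PO4^3-] = 2s = 6.1 × 10^-7 M

[PO4^3-] = 6.1e-7 M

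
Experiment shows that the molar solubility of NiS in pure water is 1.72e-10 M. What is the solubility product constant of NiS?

NiS(s) <=> Ni^2+(aq) + S^2-(aq)
For each mole of NiS that dissolves: [Ni^2+] = s, [S^2-] = s.
Ksp = [Ni^2+][S^2-]
Ksp = s × s = s^2
With s = 1.72 x 10^-10: Ksp = 2.96 × 10^-20

Ksp = 2.96e-20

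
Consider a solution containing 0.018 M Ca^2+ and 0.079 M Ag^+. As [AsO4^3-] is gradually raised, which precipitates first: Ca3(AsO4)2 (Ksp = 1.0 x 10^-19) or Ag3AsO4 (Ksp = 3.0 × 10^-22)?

Ag3AsO4

Precipitation of each salt starts when its ion product equals its Ksp.
For Ca3(AsO4)2: 1.0 x 10^-19 = (0.018)^3 × [AsO4^3-]^2  ⇒  [AsO4^3-] = 1.3 x 10^-7 M.
For Ag3AsO4: 3.0 × 10^-22 = (0.079)^3 × [AsO4^3-]  ⇒  [AsO4^3-] = 6.1 x 10^-19 M.
The salt with the lower threshold [AsO4^3-] precipitates first: Ag3AsO4.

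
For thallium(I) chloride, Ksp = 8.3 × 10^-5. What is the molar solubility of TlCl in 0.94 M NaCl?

s ≈ 8.8 × 10^-5 M

TlCl(s) <=> Tl^+(aq) + Cl^-(aq)
Ksp = [Tl^+][Cl^-]
Let s = moles of TlCl that dissolve per litre. [Tl^+] = s, [Cl^-] = 0.94 + s ≈ 0.94 (Ksp is small, so little additional dissolves).
Ksp ≈ s × 0.94
s = 8.8 x 10^-5 M
Check: s = 8.8 × 10^-5 ≪ 0.94, so the approximation is valid.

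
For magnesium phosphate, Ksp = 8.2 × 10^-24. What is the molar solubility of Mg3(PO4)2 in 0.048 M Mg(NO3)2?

Mg3(PO4)2(s) ⇌ 3 Mg^2+(aq) + 2 PO4^3-(aq)
Ksp = [Mg^2+]^3[PO4^3-]^2
If s mol/L dissolves here, [Mg^2+] = 0.048 + 3s ≈ 0.048, [PO4^3-] = 2s (since Mg^2+ from Mg(NO3)2 dominates).
Ksp ≈ (0.048)^3 × (2s)^2
s = 1.4 x 10^-10 M
Check: 3s = 4.1 x 10^-10 ≪ 0.048, so the approximation is valid.

1.4 × 10^-10 M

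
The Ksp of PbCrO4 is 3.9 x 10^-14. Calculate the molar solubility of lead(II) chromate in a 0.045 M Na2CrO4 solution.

PbCrO4(s) ⇌ Pb^2+ + CrO4^2-
Ksp = [Pb^2+][CrO4^2-]
If s mol/L dissolves here, [Pb^2+] = s, [CrO4^2-] = 0.045 + s ≈ 0.045 (Ksp is small, so little additional dissolves).
Ksp ≈ s × 0.045
s = 8.7 × 10^-13 M
Check: s = 8.7 x 10^-13 ≪ 0.045, so the approximation is valid.

8.7 x 10^-13 M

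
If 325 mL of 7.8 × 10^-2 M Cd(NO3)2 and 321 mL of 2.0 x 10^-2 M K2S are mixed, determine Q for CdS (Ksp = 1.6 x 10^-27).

Total volume = 325 + 321 = 646 mL.
[Cd^2+] = 7.8 × 10^-2 × (325/646) = 3.92 x 10^-2 M
[S^2-] = 2.0 × 10^-2 × (321/646) = 9.94 × 10^-3 M
CdS(s) ⇌ Cd^2+(aq) + S^2-(aq), so Q = [Cd^2+][S^2-]
Q = (3.92 x 10^-2)(9.94 x 10^-3) = 3.9 × 10^-4
Q > Ksp, so CdS will precipitate.

Q ≈ 3.9e-4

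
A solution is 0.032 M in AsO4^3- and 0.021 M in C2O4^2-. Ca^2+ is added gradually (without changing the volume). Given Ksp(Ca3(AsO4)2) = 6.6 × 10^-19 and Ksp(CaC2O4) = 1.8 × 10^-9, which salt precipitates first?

CaC2O4

Each salt begins to precipitate when Q = Ksp, i.e. when [Ca^2+] reaches its threshold.
For Ca3(AsO4)2: 6.6 × 10^-19 = (0.032)^2 × [Ca^2+]^3  ⇒  [Ca^2+] = 8.6 × 10^-6 M.
For CaC2O4: 1.8 × 10^-9 = 0.021 × [Ca^2+]  ⇒  [Ca^2+] = 8.6 × 10^-8 M.
The salt with the lower threshold [Ca^2+] precipitates first: CaC2O4.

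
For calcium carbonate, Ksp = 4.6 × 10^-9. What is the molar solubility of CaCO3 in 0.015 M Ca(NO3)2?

3.1 × 10^-7 M

CaCO3(s) ⇌ Ca^2+ + CO3^2-
Ksp = [Ca^2+][CO3^2-]
If s mol/L dissolves here, [Ca^2+] = 0.015 + s ≈ 0.015, [CO3^2-] = s (common-ion effect: Ca^2+ is already 0.015 M).
Ksp ≈ 0.015 × s
s = 3.1 × 10^-7 M
Check: s = 3.1 x 10^-7 ≪ 0.015, so the approximation is valid.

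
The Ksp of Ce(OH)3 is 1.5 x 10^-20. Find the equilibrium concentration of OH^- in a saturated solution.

Ce(OH)3(s) ⇌ Ce^3+ + 3 OH^-
Ksp = [Ce^3+][OH^-]^3
With molar solubility s: [Ce^3+] = s, [OH^-] = 3s.
Substituting: Ksp = s(3s)^3 = 27s^4
Solving, s = (1.5 x 10^-20/27)^(1/4) = 4.85 × 10^-6 M
[OH^-] = 3s = 1.5 × 10^-5 M

1.5 × 10^-5 M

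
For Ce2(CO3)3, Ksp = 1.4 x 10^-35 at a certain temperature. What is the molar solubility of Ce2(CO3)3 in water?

Ce2(CO3)3(s) ⇌ 2 Ce^3+ + 3 CO3^2-
Ksp = [Ce^3+]^2[CO3^2-]^3
If s mol/L of Ce2(CO3)3 dissolves, [Ce^3+] = 2s and [CO3^2-] = 3s.
Substituting: Ksp = (2s)^2(3s)^3 = 108s^5
s = (1.4 x 10^-35 / 108)^(1/5) = 4.2 × 10^-8 M

s ≈ 4.2 × 10^-8 M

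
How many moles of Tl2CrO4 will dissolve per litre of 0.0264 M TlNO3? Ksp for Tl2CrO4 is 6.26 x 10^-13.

Tl2CrO4(s) <=> 2 Tl^+(aq) + CrO4^2-(aq)
Ksp = [Tl^+]^2[CrO4^2-]
If s mol/L dissolves here, [Tl^+] = 0.0264 + 2s ≈ 0.0264, [CrO4^2-] = s (common-ion effect: Tl^+ is already 0.0264 M).
Ksp ≈ (0.0264)^2 × s
s = 8.98 × 10^-10 M
Check: 2s = 1.8 × 10^-9 ≪ 0.0264, so the approximation is valid.

8.98e-10 M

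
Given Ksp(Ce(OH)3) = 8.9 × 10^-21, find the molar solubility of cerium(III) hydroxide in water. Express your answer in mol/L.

s = 4.3e-6 M

Ce(OH)3(s) ⇌ Ce^3+(aq) + 3 OH^-(aq)
Ksp = [Ce^3+][OH^-]^3
For each mole of Ce(OH)3 that dissolves: [Ce^3+] = s, [OH^-] = 3s.
Substituting: Ksp = s(3s)^3 = 27s^4
s = (8.9 × 10^-21 / 27)^(1/4) = 4.3 × 10^-6 M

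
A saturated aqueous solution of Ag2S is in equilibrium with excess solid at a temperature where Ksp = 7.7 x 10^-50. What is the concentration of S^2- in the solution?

Ag2S(s) ⇌ 2 Ag^+(aq) + S^2-(aq)
Ksp = [Ag^+]^2[S^2-]
Let s = molar solubility. Then [Ag^+] = 2s and [S^2-] = s.
So Ksp = (2s)^2 × s = 4s^3
s^3 = 7.7 x 10^-50 / 4, so s = 2.68 × 10^-17 M
[S^2-] = s = 2.7 x 10^-17 M

2.7 x 10^-17 M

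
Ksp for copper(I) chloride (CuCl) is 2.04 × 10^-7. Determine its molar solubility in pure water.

s ≈ 4.52 x 10^-4 M

CuCl(s) ⇌ Cu^+(aq) + Cl^-(aq)
Ksp = [Cu^+][Cl^-]
For each mole of CuCl that dissolves: [Cu^+] = s, [Cl^-] = s.
Ksp = s^2
s = √(2.04 × 10^-7) = 4.52 × 10^-4 M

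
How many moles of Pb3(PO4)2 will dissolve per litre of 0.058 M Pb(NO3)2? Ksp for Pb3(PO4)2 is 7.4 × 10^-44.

Pb3(PO4)2(s) ⇌ 3 Pb^2+ + 2 PO4^3-
Ksp = [Pb^2+]^3[PO4^3-]^2
Let s be the molar solubility in this solution. [Pb^2+] = 0.058 + 3s ≈ 0.058, [PO4^3-] = 2s (since Pb^2+ from Pb(NO3)2 dominates).
Ksp ≈ (0.058)^3 × (2s)^2
s = 9.7 × 10^-21 M
Check: 3s = 2.9 x 10^-20 ≪ 0.058, so the approximation is valid.

s ≈ 9.7 × 10^-21 M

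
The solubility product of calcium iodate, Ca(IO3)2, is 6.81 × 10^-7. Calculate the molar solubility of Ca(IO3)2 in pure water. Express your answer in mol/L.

s = 5.54 × 10^-3 M

Ca(IO3)2(s) ⇌ Ca^2+(aq) + 2 IO3^-(aq)
Ksp = [Ca^2+][IO3^-]^2
For each mole of Ca(IO3)2 that dissolves: [Ca^2+] = s, [IO3^-] = 2s.
Substituting: Ksp = s(2s)^2 = 4s^3
s = (6.81 × 10^-7 / 4)^(1/3) = 5.54 x 10^-3 M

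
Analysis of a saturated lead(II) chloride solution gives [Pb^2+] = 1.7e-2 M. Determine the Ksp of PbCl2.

PbCl2(s) ⇌ Pb^2+ + 2 Cl^-
Stoichiometry gives [Cl^-] = (2/1)[Pb^2+] = 3.40 × 10^-2 M.
Ksp = [Pb^2+][Cl^-]^2
Ksp = 1.7 × 10^-2 × (3.40 x 10^-2)^2 = 2.0 × 10^-5

Ksp = 2.0 × 10^-5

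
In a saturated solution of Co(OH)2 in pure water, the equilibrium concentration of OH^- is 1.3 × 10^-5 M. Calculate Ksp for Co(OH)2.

1.1 × 10^-15

Co(OH)2(s) <=> Co^2+(aq) + 2 OH^-(aq)
Stoichiometry gives [Co^2+] = (1/2)[OH^-] = 6.50 × 10^-6 M.
Ksp = [Co^2+][OH^-]^2
Ksp = 6.50 × 10^-6 × (1.3 × 10^-5)^2 = 1.1 x 10^-15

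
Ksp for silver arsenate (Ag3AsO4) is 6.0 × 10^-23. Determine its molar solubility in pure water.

Ag3AsO4(s) ⇌ 3 Ag^+(aq) + AsO4^3-(aq)
Ksp = [Ag^+]^3[AsO4^3-]
If s mol/L of Ag3AsO4 dissolves, [Ag^+] = 3s and [AsO4^3-] = s.
So Ksp = (3s)^3 × s = 27s^4
Solving, s = (6.0 × 10^-23/27)^(1/4) = 1.2 x 10^-6 M

1.2 × 10^-6 M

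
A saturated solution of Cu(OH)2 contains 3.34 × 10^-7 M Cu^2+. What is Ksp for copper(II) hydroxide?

1.49 x 10^-19

Cu(OH)2(s) ⇌ Cu^2+(aq) + 2 OH^-(aq)
Stoichiometry gives [OH^-] = (2/1)[Cu^2+] = 6.680 x 10^-7 M.
Ksp = [Cu^2+][OH^-]^2
Ksp = 3.34 × 10^-7 × (6.680 x 10^-7)^2 = 1.49 × 10^-19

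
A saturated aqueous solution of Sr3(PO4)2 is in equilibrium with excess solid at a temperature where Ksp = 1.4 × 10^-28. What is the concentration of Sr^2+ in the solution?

Sr3(PO4)2(s) <=> 3 Sr^2+(aq) + 2 PO4^3-(aq)
Ksp = [Sr^2+]^3[PO4^3-]^2
Let s = molar solubility. Then [Sr^2+] = 3s and [PO4^3-] = 2s.
Ksp = (3s)^3(2s)^2 = 108s^5
s^5 = 1.4 × 10^-28 / 108, so s = 1.05 x 10^-6 M
[Sr^2+] = 3s = 3.2 x 10^-6 M

[Sr^2+] = 3.2 x 10^-6 M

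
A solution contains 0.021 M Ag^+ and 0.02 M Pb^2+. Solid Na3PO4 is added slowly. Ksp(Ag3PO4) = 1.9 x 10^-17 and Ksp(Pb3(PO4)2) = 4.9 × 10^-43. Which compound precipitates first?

Pb3(PO4)2

Each salt begins to precipitate when Q = Ksp, i.e. when [PO4^3-] reaches its threshold.
For Ag3PO4: 1.9 x 10^-17 = (0.021)^3 × [PO4^3-]  ⇒  [PO4^3-] = 2.1 x 10^-12 M.
For Pb3(PO4)2: 4.9 × 10^-43 = (0.02)^3 × [PO4^3-]^2  ⇒  [PO4^3-] = 2.5 x 10^-19 M.
The salt with the lower threshold [PO4^3-] precipitates first: Pb3(PO4)2.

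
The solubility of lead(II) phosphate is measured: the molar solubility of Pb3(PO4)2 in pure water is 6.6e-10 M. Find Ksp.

Ksp = 1.4 × 10^-44

Pb3(PO4)2(s) ⇌ 3 Pb^2+(aq) + 2 PO4^3-(aq)
With molar solubility s: [Pb^2+] = 3s, [PO4^3-] = 2s.
Ksp = [Pb^2+]^3[PO4^3-]^2
Ksp = (3s)^3(2s)^2 = 108s^5
Ksp = 108 × (6.6 x 10^-10)^5 = 1.4 x 10^-44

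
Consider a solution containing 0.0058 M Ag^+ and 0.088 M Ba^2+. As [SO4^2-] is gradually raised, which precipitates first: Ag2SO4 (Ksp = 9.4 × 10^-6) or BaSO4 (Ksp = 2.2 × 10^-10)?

BaSO4

Precipitation of each salt starts when its ion product equals its Ksp.
For Ag2SO4: 9.4 × 10^-6 = (0.0058)^2 × [SO4^2-]  ⇒  [SO4^2-] = 2.8 × 10^-1 M.
For BaSO4: 2.2 × 10^-10 = 0.088 × [SO4^2-]  ⇒  [SO4^2-] = 2.5 x 10^-9 M.
The salt with the lower threshold [SO4^2-] precipitates first: BaSO4.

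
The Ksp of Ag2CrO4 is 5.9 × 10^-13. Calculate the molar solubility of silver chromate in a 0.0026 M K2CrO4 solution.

Ag2CrO4(s) ⇌ 2 Ag^+(aq) + CrO4^2-(aq)
Ksp = [Ag^+]^2[CrO4^2-]
Let s be the molar solubility in this solution. [Ag^+] = 2s, [CrO4^2-] = 0.0026 + s ≈ 0.0026 (Ksp is small, so little additional dissolves).
Ksp ≈ (2s)^2 × 0.0026
s = 7.5 x 10^-6 M
Check: s = 7.5 x 10^-6 ≪ 0.0026, so the approximation is valid.

7.5e-6 M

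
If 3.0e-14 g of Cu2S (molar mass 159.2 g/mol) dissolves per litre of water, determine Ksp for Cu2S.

Ksp = 2.7 × 10^-47

Molar solubility s = (3.0 × 10^-14 g/L) / (159.2 g/mol) = 1.88 x 10^-16 M.
Cu2S(s) <=> 2 Cu^+ + S^2-
Let s = molar solubility. Then [Cu^+] = 2s and [S^2-] = s.
Ksp = [Cu^+]^2[S^2-]
So Ksp = (2s)^2 × s = 4s^3
Ksp = 4 × (1.88 x 10^-16)^3 = 2.7 x 10^-47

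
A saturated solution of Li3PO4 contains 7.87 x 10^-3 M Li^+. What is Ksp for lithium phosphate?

Li3PO4(s) ⇌ 3 Li^+(aq) + PO4^3-(aq)
Stoichiometry gives [PO4^3-] = (1/3)[Li^+] = 2.623 x 10^-3 M.
Ksp = [Li^+]^3[PO4^3-]
Ksp = (7.87 × 10^-3)^3 × 2.623 x 10^-3 = 1.28 × 10^-9

Ksp = 1.28e-9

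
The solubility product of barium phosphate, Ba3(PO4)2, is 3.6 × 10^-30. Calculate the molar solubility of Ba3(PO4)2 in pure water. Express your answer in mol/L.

5.1 x 10^-7 M

Ba3(PO4)2(s) ⇌ 3 Ba^2+ + 2 PO4^3-
Ksp = [Ba^2+]^3[PO4^3-]^2
With molar solubility s: [Ba^2+] = 3s, [PO4^3-] = 2s.
Substituting: Ksp = (3s)^3(2s)^2 = 108s^5
Solving, s = (3.6 × 10^-30/108)^(1/5) = 5.1 × 10^-7 M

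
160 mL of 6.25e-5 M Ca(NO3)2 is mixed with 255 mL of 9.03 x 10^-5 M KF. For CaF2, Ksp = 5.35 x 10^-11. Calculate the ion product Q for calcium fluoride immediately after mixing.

Total volume = 160 + 255 = 415 mL.
[Ca^2+] = 6.25 x 10^-5 × (160/415) = 2.410 × 10^-5 M
[F^-] = 9.03 × 10^-5 × (255/415) = 5.549 × 10^-5 M
CaF2(s) <=> Ca^2+(aq) + 2 F^-(aq), so Q = [Ca^2+][F^-]^2
Q = (2.410 × 10^-5)(5.549 × 10^-5)^2 = 7.42 x 10^-14
Q < Ksp, so no precipitate of CaF2 forms.

Q ≈ 7.42e-14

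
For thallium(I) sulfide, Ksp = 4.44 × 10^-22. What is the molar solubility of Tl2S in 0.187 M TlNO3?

Tl2S(s) ⇌ 2 Tl^+ + S^2-
Ksp = [Tl^+]^2[S^2-]
Let s be the molar solubility in this solution. [Tl^+] = 0.187 + 2s ≈ 0.187, [S^2-] = s (since Tl^+ from TlNO3 dominates).
Ksp ≈ (0.187)^2 × s
s = 1.27 × 10^-20 M
Check: 2s = 2.5 × 10^-20 ≪ 0.187, so the approximation is valid.

1.27 x 10^-20 M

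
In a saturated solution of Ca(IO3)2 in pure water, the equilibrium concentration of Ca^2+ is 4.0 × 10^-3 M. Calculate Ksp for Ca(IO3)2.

2.6e-7

Ca(IO3)2(s) ⇌ Ca^2+(aq) + 2 IO3^-(aq)
Stoichiometry gives [IO3^-] = (2/1)[Ca^2+] = 8.00 × 10^-3 M.
Ksp = [Ca^2+][IO3^-]^2
Ksp = 4.0 × 10^-3 × (8.00 x 10^-3)^2 = 2.6 × 10^-7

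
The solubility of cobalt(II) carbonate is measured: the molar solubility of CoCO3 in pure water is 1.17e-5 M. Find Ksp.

CoCO3(s) ⇌ Co^2+ + CO3^2-
If s mol/L of CoCO3 dissolves, [Co^2+] = s and [CO3^2-] = s.
Ksp = [Co^2+][CO3^2-]
Ksp = s × s = s^2
With s = 1.17 x 10^-5: Ksp = 1.37 x 10^-10

Ksp ≈ 1.37 × 10^-10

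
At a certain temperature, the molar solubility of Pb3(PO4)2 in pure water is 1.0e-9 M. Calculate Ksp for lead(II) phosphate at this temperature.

Pb3(PO4)2(s) <=> 3 Pb^2+ + 2 PO4^3-
With molar solubility s: [Pb^2+] = 3s, [PO4^3-] = 2s.
Ksp = [Pb^2+]^3[PO4^3-]^2
Substituting: Ksp = (3s)^3(2s)^2 = 108s^5
Ksp = 108 × (1.0 × 10^-9)^5 = 1.1 x 10^-43

1.1e-43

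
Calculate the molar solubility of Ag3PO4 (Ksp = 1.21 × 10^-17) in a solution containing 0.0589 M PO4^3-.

Ag3PO4(s) <=> 3 Ag^+(aq) + PO4^3-(aq)
Ksp = [Ag^+]^3[PO4^3-]
If s mol/L dissolves here, [Ag^+] = 3s, [PO4^3-] = 0.0589 + s ≈ 0.0589 (Ksp is small, so little additional dissolves).
Ksp ≈ (3s)^3 × 0.0589
s = 1.97 × 10^-6 M
Check: s = 2.0 × 10^-6 ≪ 0.0589, so the approximation is valid.

s = 1.97 × 10^-6 M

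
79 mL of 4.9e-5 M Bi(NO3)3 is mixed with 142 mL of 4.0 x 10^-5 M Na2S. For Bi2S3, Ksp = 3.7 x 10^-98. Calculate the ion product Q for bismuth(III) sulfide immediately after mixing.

Total volume = 79 + 142 = 221 mL.
[Bi^3+] = 4.9 × 10^-5 × (79/221) = 1.75 × 10^-5 M
[S^2-] = 4.0 x 10^-5 × (142/221) = 2.57 x 10^-5 M
Bi2S3(s) ⇌ 2 Bi^3+(aq) + 3 S^2-(aq), so Q = [Bi^3+]^2[S^2-]^3
Q = (1.75 × 10^-5)^2(2.57 × 10^-5)^3 = 5.2 × 10^-24
Q > Ksp, so Bi2S3 will precipitate.

Q = 5.2 x 10^-24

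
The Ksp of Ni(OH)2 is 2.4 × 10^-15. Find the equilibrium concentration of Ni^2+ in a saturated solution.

Ni(OH)2(s) ⇌ Ni^2+ + 2 OH^-
Ksp = [Ni^2+][OH^-]^2
If s mol/L of Ni(OH)2 dissolves, [Ni^2+] = s and [OH^-] = 2s.
Ksp = s(2s)^2 = 4s^3
s = (2.4 × 10^-15 / 4)^(1/3) = 8.43 x 10^-6 M
[Ni^2+] = s = 8.4 × 10^-6 M

8.4e-6 M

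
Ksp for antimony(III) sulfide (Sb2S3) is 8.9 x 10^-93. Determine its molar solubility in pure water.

Sb2S3(s) <=> 2 Sb^3+(aq) + 3 S^2-(aq)
Ksp = [Sb^3+]^2[S^2-]^3
For each mole of Sb2S3 that dissolves: [Sb^3+] = 2s, [S^2-] = 3s.
Substituting: Ksp = (2s)^2(3s)^3 = 108s^5
Solving, s = (8.9 x 10^-93/108)^(1/5) = 1.5 × 10^-19 M

1.5 x 10^-19 M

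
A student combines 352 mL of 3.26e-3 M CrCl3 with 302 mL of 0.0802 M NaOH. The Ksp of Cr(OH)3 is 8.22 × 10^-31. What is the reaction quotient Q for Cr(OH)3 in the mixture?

Total volume = 352 + 302 = 654 mL.
[Cr^3+] = 3.26 × 10^-3 × (352/654) = 1.755 x 10^-3 M
[OH^-] = 8.02 × 10^-2 × (302/654) = 3.703 x 10^-2 M
Cr(OH)3(s) ⇌ Cr^3+(aq) + 3 OH^-(aq), so Q = [Cr^3+][OH^-]^3
Q = (1.755 × 10^-3)(3.703 × 10^-2)^3 = 8.91 x 10^-8
Q > Ksp, so Cr(OH)3 will precipitate.

Q = 8.91 x 10^-8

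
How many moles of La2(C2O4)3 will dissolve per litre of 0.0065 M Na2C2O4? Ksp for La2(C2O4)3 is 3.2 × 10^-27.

La2(C2O4)3(s) ⇌ 2 La^3+(aq) + 3 C2O4^2-(aq)
Ksp = [La^3+]^2[C2O4^2-]^3
If s mol/L dissolves here, [La^3+] = 2s, [C2O4^2-] = 0.0065 + 3s ≈ 0.0065 (Ksp is small, so little additional dissolves).
Ksp ≈ (2s)^2 × (0.0065)^3
s = 5.4 × 10^-11 M
Check: 3s = 1.6 × 10^-10 ≪ 0.0065, so the approximation is valid.

5.4 × 10^-11 M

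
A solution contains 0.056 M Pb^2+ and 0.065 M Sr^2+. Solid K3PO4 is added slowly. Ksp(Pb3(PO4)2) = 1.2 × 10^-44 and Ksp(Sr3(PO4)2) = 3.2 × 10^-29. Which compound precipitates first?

Pb3(PO4)2

Precipitation of each salt starts when its ion product equals its Ksp.
For Pb3(PO4)2: 1.2 × 10^-44 = (0.056)^3 × [PO4^3-]^2  ⇒  [PO4^3-] = 8.3 × 10^-21 M.
For Sr3(PO4)2: 3.2 × 10^-29 = (0.065)^3 × [PO4^3-]^2  ⇒  [PO4^3-] = 3.4 × 10^-13 M.
The salt with the lower threshold [PO4^3-] precipitates first: Pb3(PO4)2.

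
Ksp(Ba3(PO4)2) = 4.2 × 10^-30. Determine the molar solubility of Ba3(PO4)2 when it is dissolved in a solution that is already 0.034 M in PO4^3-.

s ≈ 5.1e-10 M

Ba3(PO4)2(s) ⇌ 3 Ba^2+ + 2 PO4^3-
Ksp = [Ba^2+]^3[PO4^3-]^2
Let s be the molar solubility in this solution. [Ba^2+] = 3s, [PO4^3-] = 0.034 + 2s ≈ 0.034 (Ksp is small, so little additional dissolves).
Ksp ≈ (3s)^3 × (0.034)^2
s = 5.1 x 10^-10 M
Check: 2s = 1.0 x 10^-9 ≪ 0.034, so the approximation is valid.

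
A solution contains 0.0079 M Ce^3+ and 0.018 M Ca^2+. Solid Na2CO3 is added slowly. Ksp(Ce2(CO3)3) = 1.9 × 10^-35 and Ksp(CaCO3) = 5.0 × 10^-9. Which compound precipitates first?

Precipitation of each salt starts when its ion product equals its Ksp.
For Ce2(CO3)3: 1.9 × 10^-35 = (0.0079)^2 × [CO3^2-]^3  ⇒  [CO3^2-] = 6.7 × 10^-11 M.
For CaCO3: 5.0 × 10^-9 = 0.018 × [CO3^2-]  ⇒  [CO3^2-] = 2.8 × 10^-7 M.
The salt with the lower threshold [CO3^2-] precipitates first: Ce2(CO3)3.

Ce2(CO3)3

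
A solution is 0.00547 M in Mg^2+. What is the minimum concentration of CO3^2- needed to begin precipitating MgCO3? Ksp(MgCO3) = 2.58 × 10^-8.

4.72 x 10^-6 M

MgCO3(s) <=> Mg^2+ + CO3^2-
Ksp = [Mg^2+][CO3^2-]
Precipitation begins when Q = Ksp. With [Mg^2+] = 0.00547 M:
2.58 × 10^-8 = (0.00547) × [CO3^2-]
[CO3^2-] = (2.58 × 10^-8 / 5.47 × 10^-3) = 4.72 × 10^-6 M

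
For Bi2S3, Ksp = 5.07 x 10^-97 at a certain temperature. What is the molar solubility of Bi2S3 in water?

Bi2S3(s) <=> 2 Bi^3+(aq) + 3 S^2-(aq)
Ksp = [Bi^3+]^2[S^2-]^3
For each mole of Bi2S3 that dissolves: [Bi^3+] = 2s, [S^2-] = 3s.
So Ksp = (2s)^2 × (3s)^3 = 108s^5
Solving, s = (5.07 x 10^-97/108)^(1/5) = 2.16 × 10^-20 M

2.16 × 10^-20 M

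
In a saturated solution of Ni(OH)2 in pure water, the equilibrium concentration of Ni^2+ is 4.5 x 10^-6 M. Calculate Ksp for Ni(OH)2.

Ksp = 3.6e-16

Ni(OH)2(s) ⇌ Ni^2+(aq) + 2 OH^-(aq)
Stoichiometry gives [OH^-] = (2/1)[Ni^2+] = 9.00 x 10^-6 M.
Ksp = [Ni^2+][OH^-]^2
Ksp = 4.5 × 10^-6 × (9.00 x 10^-6)^2 = 3.6 × 10^-16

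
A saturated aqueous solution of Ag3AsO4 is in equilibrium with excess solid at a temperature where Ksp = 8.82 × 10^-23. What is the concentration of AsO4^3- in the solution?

Ag3AsO4(s) ⇌ 3 Ag^+(aq) + AsO4^3-(aq)
Ksp = [Ag^+]^3[AsO4^3-]
For each mole of Ag3AsO4 that dissolves: [Ag^+] = 3s, [AsO4^3-] = s.
So Ksp = (3s)^3 × s = 27s^4
Solving, s = (8.82 × 10^-23/27)^(1/4) = 1.344 × 10^-6 M
[AsO4^3-] = s = 1.34 × 10^-6 M

1.34 × 10^-6 M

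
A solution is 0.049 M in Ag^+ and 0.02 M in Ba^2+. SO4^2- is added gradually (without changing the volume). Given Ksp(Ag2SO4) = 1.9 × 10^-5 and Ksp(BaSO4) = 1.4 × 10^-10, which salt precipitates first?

Precipitation of each salt starts when its ion product equals its Ksp.
For Ag2SO4: 1.9 × 10^-5 = (0.049)^2 × [SO4^2-]  ⇒  [SO4^2-] = 7.9 × 10^-3 M.
For BaSO4: 1.4 × 10^-10 = 0.02 × [SO4^2-]  ⇒  [SO4^2-] = 7.0 x 10^-9 M.
The salt with the lower threshold [SO4^2-] precipitates first: BaSO4.

BaSO4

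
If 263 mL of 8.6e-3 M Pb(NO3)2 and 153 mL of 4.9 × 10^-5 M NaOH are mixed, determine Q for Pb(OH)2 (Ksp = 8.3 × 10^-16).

Total volume = 263 + 153 = 416 mL.
[Pb^2+] = 8.6 x 10^-3 × (263/416) = 5.44 x 10^-3 M
[OH^-] = 4.9 x 10^-5 × (153/416) = 1.80 x 10^-5 M
Pb(OH)2(s) ⇌ Pb^2+(aq) + 2 OH^-(aq), so Q = [Pb^2+][OH^-]^2
Q = (5.44 × 10^-3)(1.80 × 10^-5)^2 = 1.8 × 10^-12
Q > Ksp, so Pb(OH)2 will precipitate.

Q ≈ 1.8e-12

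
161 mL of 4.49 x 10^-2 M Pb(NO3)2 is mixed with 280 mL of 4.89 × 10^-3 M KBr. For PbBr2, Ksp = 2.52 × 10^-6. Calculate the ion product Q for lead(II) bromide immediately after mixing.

Total volume = 161 + 280 = 441 mL.
[Pb^2+] = 4.49 × 10^-2 × (161/441) = 1.639 × 10^-2 M
[Br^-] = 4.89 × 10^-3 × (280/441) = 3.105 x 10^-3 M
PbBr2(s) <=> Pb^2+(aq) + 2 Br^-(aq), so Q = [Pb^2+][Br^-]^2
Q = (1.639 x 10^-2)(3.105 × 10^-3)^2 = 1.58 × 10^-7
Q < Ksp, so no precipitate of PbBr2 forms.

Q = 1.58 x 10^-7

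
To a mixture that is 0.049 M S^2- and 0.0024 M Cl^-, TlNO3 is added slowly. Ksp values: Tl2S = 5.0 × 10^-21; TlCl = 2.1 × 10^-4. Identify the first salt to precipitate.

Tl2S

Each salt begins to precipitate when Q = Ksp, i.e. when [Tl^+] reaches its threshold.
For Tl2S: 5.0 × 10^-21 = 0.049 × [Tl^+]^2  ⇒  [Tl^+] = 3.2 x 10^-10 M.
For TlCl: 2.1 × 10^-4 = 0.0024 × [Tl^+]  ⇒  [Tl^+] = 8.8 × 10^-2 M.
The salt with the lower threshold [Tl^+] precipitates first: Tl2S.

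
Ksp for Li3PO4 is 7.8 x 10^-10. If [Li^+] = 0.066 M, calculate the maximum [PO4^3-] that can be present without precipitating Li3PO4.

Li3PO4(s) <=> 3 Li^+ + PO4^3-
Ksp = [Li^+]^3[PO4^3-]
Precipitation begins when Q = Ksp. With [Li^+] = 0.066 M:
7.8 x 10^-10 = (0.066)^3 × [PO4^3-]
[PO4^3-] = (7.8 x 10^-10 / 2.87 x 10^-4) = 2.7 x 10^-6 M

[PO4^3-] ≈ 2.7e-6 M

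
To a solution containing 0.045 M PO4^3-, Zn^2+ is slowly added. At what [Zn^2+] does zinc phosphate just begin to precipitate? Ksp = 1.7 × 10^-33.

9.4 × 10^-11 M

Zn3(PO4)2(s) ⇌ 3 Zn^2+(aq) + 2 PO4^3-(aq)
Ksp = [Zn^2+]^3[PO4^3-]^2
Precipitation begins when Q = Ksp. With [PO4^3-] = 0.045 M:
1.7 × 10^-33 = (0.045)^2 × [Zn^2+]^3
[Zn^2+] = (1.7 × 10^-33 / 2.03 × 10^-3)^(1/3) = 9.4 × 10^-11 M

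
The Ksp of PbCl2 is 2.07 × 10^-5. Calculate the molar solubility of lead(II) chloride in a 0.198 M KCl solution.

s ≈ 5.28e-4 M

PbCl2(s) ⇌ Pb^2+ + 2 Cl^-
Ksp = [Pb^2+][Cl^-]^2
Let s be the molar solubility in this solution. [Pb^2+] = s, [Cl^-] = 0.198 + 2s ≈ 0.198 (common-ion effect: Cl^- is already 0.198 M).
Ksp ≈ s × (0.198)^2
s = 5.28 × 10^-4 M
Check: 2s = 1.1 × 10^-3 ≪ 0.198, so the approximation is valid.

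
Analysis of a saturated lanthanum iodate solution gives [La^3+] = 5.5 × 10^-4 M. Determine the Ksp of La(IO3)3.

La(IO3)3(s) ⇌ La^3+(aq) + 3 IO3^-(aq)
Stoichiometry gives [IO3^-] = (3/1)[La^3+] = 1.65 × 10^-3 M.
Ksp = [La^3+][IO3^-]^3
Ksp = 5.5 x 10^-4 × (1.65 × 10^-3)^3 = 2.5 × 10^-12

2.5 x 10^-12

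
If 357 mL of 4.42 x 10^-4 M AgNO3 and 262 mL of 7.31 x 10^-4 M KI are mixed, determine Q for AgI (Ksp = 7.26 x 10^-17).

Q = 7.89e-8

Total volume = 357 + 262 = 619 mL.
[Ag^+] = 4.42 x 10^-4 × (357/619) = 2.549 × 10^-4 M
[I^-] = 7.31 × 10^-4 × (262/619) = 3.094 × 10^-4 M
AgI(s) ⇌ Ag^+(aq) + I^-(aq), so Q = [Ag^+][I^-]
Q = (2.549 × 10^-4)(3.094 × 10^-4) = 7.89 x 10^-8
Q > Ksp, so AgI will precipitate.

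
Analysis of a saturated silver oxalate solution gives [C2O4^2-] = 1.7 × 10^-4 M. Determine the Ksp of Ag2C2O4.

Ksp ≈ 2.0e-11

Ag2C2O4(s) ⇌ 2 Ag^+(aq) + C2O4^2-(aq)
Stoichiometry gives [Ag^+] = (2/1)[C2O4^2-] = 3.40 × 10^-4 M.
Ksp = [Ag^+]^2[C2O4^2-]
Ksp = (3.40 x 10^-4)^2 × 1.7 × 10^-4 = 2.0 × 10^-11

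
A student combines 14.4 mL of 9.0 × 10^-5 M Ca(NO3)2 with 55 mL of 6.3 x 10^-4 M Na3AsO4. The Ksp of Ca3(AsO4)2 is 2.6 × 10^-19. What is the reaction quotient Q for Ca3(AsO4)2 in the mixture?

Q = 1.6e-21

Total volume = 14.4 + 55 = 69.4 mL.
[Ca^2+] = 9.0 x 10^-5 × (14.4/69.4) = 1.87 × 10^-5 M
[AsO4^3-] = 6.3 × 10^-4 × (55/69.4) = 4.99 x 10^-4 M
Ca3(AsO4)2(s) <=> 3 Ca^2+ + 2 AsO4^3-, so Q = [Ca^2+]^3[AsO4^3-]^2
Q = (1.87 × 10^-5)^3(4.99 × 10^-4)^2 = 1.6 × 10^-21
Q < Ksp, so no precipitate of Ca3(AsO4)2 forms.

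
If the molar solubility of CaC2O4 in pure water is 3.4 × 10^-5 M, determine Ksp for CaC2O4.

Ksp = 1.2 × 10^-9

CaC2O4(s) ⇌ Ca^2+(aq) + C2O4^2-(aq)
If s mol/L of CaC2O4 dissolves, [Ca^2+] = s and [C2O4^2-] = s.
Ksp = [Ca^2+][C2O4^2-]
Ksp = (s)(s) = s^2
With s = 3.4 × 10^-5: Ksp = 1.2 × 10^-9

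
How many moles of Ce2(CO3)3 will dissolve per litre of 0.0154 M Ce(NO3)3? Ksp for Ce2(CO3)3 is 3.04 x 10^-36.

Ce2(CO3)3(s) ⇌ 2 Ce^3+(aq) + 3 CO3^2-(aq)
Ksp = [Ce^3+]^2[CO3^2-]^3
If s mol/L dissolves here, [Ce^3+] = 0.0154 + 2s ≈ 0.0154, [CO3^2-] = 3s (Ksp is small, so little additional dissolves).
Ksp ≈ (0.0154)^2 × (3s)^3
s = 7.80 × 10^-12 M
Check: 2s = 1.6 × 10^-11 ≪ 0.0154, so the approximation is valid.

7.80 × 10^-12 M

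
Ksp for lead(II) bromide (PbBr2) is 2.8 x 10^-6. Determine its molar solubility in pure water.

s ≈ 8.9 × 10^-3 M

PbBr2(s) <=> Pb^2+ + 2 Br^-
Ksp = [Pb^2+][Br^-]^2
With molar solubility s: [Pb^2+] = s, [Br^-] = 2s.
Substituting: Ksp = s(2s)^2 = 4s^3
Solving, s = (2.8 x 10^-6/4)^(1/3) = 8.9 x 10^-3 M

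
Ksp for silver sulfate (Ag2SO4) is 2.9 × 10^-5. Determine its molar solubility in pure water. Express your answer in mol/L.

s = 0.019 M

Ag2SO4(s) <=> 2 Ag^+ + SO4^2-
Ksp = [Ag^+]^2[SO4^2-]
For each mole of Ag2SO4 that dissolves: [Ag^+] = 2s, [SO4^2-] = s.
Substituting: Ksp = (2s)^2s = 4s^3
Solving, s = (2.9 × 10^-5/4)^(1/3) = 1.9 × 10^-2 M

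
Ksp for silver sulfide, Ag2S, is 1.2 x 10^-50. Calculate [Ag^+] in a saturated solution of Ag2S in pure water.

[Ag^+] = 2.9e-17 M

Ag2S(s) <=> 2 Ag^+(aq) + S^2-(aq)
Ksp = [Ag^+]^2[S^2-]
For each mole of Ag2S that dissolves: [Ag^+] = 2s, [S^2-] = s.
Substituting: Ksp = (2s)^2s = 4s^3
Solving, s = (1.2 x 10^-50/4)^(1/3) = 1.44 x 10^-17 M
[Ag^+] = 2s = 2.9 x 10^-17 M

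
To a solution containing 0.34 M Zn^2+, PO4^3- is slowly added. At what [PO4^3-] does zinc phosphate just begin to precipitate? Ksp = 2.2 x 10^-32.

Zn3(PO4)2(s) ⇌ 3 Zn^2+ + 2 PO4^3-
Ksp = [Zn^2+]^3[PO4^3-]^2
Precipitation begins when Q = Ksp. With [Zn^2+] = 0.34 M:
2.2 x 10^-32 = (0.34)^3 × [PO4^3-]^2
[PO4^3-] = (2.2 x 10^-32 / 3.93 x 10^-2)^(1/2) = 7.5 × 10^-16 M

[PO4^3-] ≈ 7.5 x 10^-16 M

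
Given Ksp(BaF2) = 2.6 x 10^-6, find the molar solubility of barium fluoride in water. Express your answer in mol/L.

8.7e-3 M

BaF2(s) ⇌ Ba^2+(aq) + 2 F^-(aq)
Ksp = [Ba^2+][F^-]^2
Let s = molar solubility. Then [Ba^2+] = s and [F^-] = 2s.
Ksp = s(2s)^2 = 4s^3
s^3 = 2.6 x 10^-6 / 4, so s = 8.7 × 10^-3 M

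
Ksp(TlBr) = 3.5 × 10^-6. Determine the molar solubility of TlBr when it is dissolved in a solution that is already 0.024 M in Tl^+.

TlBr(s) <=> Tl^+ + Br^-
Ksp = [Tl^+][Br^-]
Let s be the molar solubility in this solution. [Tl^+] = 0.024 + s ≈ 0.024, [Br^-] = s (since the Tl^+ already present dominates).
Ksp ≈ 0.024 × s
s = 1.5 × 10^-4 M
Check: s = 1.5 × 10^-4 ≪ 0.024, so the approximation is valid.

s ≈ 1.5 × 10^-4 M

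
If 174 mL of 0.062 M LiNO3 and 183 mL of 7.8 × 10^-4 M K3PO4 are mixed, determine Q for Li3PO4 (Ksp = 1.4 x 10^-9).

Total volume = 174 + 183 = 357 mL.
[Li^+] = 6.2 × 10^-2 × (174/357) = 3.02 × 10^-2 M
[PO4^3-] = 7.8 x 10^-4 × (183/357) = 4.00 x 10^-4 M
Li3PO4(s) <=> 3 Li^+ + PO4^3-, so Q = [Li^+]^3[PO4^3-]
Q = (3.02 × 10^-2)^3(4.00 × 10^-4) = 1.1 × 10^-8
Q > Ksp, so Li3PO4 will precipitate.

1.1 x 10^-8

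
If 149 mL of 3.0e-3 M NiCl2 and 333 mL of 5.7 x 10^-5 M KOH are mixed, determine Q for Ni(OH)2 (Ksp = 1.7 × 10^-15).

Total volume = 149 + 333 = 482 mL.
[Ni^2+] = 3.0 x 10^-3 × (149/482) = 9.27 × 10^-4 M
[OH^-] = 5.7 x 10^-5 × (333/482) = 3.94 × 10^-5 M
Ni(OH)2(s) <=> Ni^2+(aq) + 2 OH^-(aq), so Q = [Ni^2+][OH^-]^2
Q = (9.27 × 10^-4)(3.94 × 10^-5)^2 = 1.4 × 10^-12
Q > Ksp, so Ni(OH)2 will precipitate.

Q ≈ 1.4 × 10^-12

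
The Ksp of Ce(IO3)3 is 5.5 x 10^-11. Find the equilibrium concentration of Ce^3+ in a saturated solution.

Ce(IO3)3(s) ⇌ Ce^3+ + 3 IO3^-
Ksp = [Ce^3+][IO3^-]^3
With molar solubility s: [Ce^3+] = s, [IO3^-] = 3s.
So Ksp = s × (3s)^3 = 27s^4
Solving, s = (5.5 x 10^-11/27)^(1/4) = 1.19 × 10^-3 M
[Ce^3+] = s = 1.2 × 10^-3 M

[Ce^3+] ≈ 1.2 × 10^-3 M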